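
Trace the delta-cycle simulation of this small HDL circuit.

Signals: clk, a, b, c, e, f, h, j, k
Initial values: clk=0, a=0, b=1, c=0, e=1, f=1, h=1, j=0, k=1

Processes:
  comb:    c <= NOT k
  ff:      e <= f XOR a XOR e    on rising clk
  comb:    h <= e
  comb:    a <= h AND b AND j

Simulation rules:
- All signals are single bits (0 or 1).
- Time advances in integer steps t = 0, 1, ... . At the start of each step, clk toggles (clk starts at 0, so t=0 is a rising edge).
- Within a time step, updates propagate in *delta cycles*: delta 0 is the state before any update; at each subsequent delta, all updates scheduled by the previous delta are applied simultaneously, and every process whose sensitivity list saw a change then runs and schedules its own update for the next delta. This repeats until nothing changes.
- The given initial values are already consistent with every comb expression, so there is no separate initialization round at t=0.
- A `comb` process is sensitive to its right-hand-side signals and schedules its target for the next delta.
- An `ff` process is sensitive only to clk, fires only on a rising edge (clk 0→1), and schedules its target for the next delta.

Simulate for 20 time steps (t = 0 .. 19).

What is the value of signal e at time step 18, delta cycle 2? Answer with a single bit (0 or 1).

[bits: b,h,c,f,k,j,clk,e,a]
t=0: Δ0=110110010 Δ1=110110110 Δ2=110110100 Δ3=100110100 | 3Δ
t=1: Δ0=100110100 Δ1=100110000 | 1Δ
t=2: Δ0=100110000 Δ1=100110100 Δ2=100110110 Δ3=110110110 | 3Δ
t=3: Δ0=110110110 Δ1=110110010 | 1Δ
t=4: Δ0=110110010 Δ1=110110110 Δ2=110110100 Δ3=100110100 | 3Δ
t=5: Δ0=100110100 Δ1=100110000 | 1Δ
t=6: Δ0=100110000 Δ1=100110100 Δ2=100110110 Δ3=110110110 | 3Δ
t=7: Δ0=110110110 Δ1=110110010 | 1Δ
t=8: Δ0=110110010 Δ1=110110110 Δ2=110110100 Δ3=100110100 | 3Δ
t=9: Δ0=100110100 Δ1=100110000 | 1Δ
t=10: Δ0=100110000 Δ1=100110100 Δ2=100110110 Δ3=110110110 | 3Δ
t=11: Δ0=110110110 Δ1=110110010 | 1Δ
t=12: Δ0=110110010 Δ1=110110110 Δ2=110110100 Δ3=100110100 | 3Δ
t=13: Δ0=100110100 Δ1=100110000 | 1Δ
t=14: Δ0=100110000 Δ1=100110100 Δ2=100110110 Δ3=110110110 | 3Δ
t=15: Δ0=110110110 Δ1=110110010 | 1Δ
t=16: Δ0=110110010 Δ1=110110110 Δ2=110110100 Δ3=100110100 | 3Δ
t=17: Δ0=100110100 Δ1=100110000 | 1Δ
t=18: Δ0=100110000 Δ1=100110100 Δ2=100110110 Δ3=110110110 | 3Δ
t=19: Δ0=110110110 Δ1=110110010 | 1Δ

1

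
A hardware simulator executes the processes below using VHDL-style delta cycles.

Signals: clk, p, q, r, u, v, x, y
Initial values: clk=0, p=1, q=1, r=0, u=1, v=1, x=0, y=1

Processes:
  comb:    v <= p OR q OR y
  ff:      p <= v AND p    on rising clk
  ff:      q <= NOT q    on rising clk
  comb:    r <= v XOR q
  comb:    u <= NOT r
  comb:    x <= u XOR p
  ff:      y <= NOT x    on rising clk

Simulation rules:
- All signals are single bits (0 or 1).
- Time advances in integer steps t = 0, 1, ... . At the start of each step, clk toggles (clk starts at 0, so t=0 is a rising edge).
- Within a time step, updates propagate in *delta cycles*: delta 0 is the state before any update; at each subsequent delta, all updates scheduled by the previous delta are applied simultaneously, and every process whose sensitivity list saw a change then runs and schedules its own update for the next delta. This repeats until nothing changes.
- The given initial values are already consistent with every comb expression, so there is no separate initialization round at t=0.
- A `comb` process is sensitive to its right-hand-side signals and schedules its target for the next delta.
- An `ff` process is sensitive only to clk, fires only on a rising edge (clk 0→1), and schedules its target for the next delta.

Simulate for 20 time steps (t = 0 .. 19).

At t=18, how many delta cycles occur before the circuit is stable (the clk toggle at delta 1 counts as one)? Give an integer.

t0.Δ0 u=1 r=0 y=1 v=1 p=1 clk=0 q=1 x=0
t0.Δ1 u=1 r=0 y=1 v=1 p=1 clk=1 q=1 x=0
t0.Δ2 u=1 r=0 y=1 v=1 p=1 clk=1 q=0 x=0
t0.Δ3 u=1 r=1 y=1 v=1 p=1 clk=1 q=0 x=0
t0.Δ4 u=0 r=1 y=1 v=1 p=1 clk=1 q=0 x=0
t0.Δ5 u=0 r=1 y=1 v=1 p=1 clk=1 q=0 x=1
t1.Δ0 u=0 r=1 y=1 v=1 p=1 clk=1 q=0 x=1
t1.Δ1 u=0 r=1 y=1 v=1 p=1 clk=0 q=0 x=1
t2.Δ0 u=0 r=1 y=1 v=1 p=1 clk=0 q=0 x=1
t2.Δ1 u=0 r=1 y=1 v=1 p=1 clk=1 q=0 x=1
t2.Δ2 u=0 r=1 y=0 v=1 p=1 clk=1 q=1 x=1
t2.Δ3 u=0 r=0 y=0 v=1 p=1 clk=1 q=1 x=1
t2.Δ4 u=1 r=0 y=0 v=1 p=1 clk=1 q=1 x=1
t2.Δ5 u=1 r=0 y=0 v=1 p=1 clk=1 q=1 x=0
t3.Δ0 u=1 r=0 y=0 v=1 p=1 clk=1 q=1 x=0
t3.Δ1 u=1 r=0 y=0 v=1 p=1 clk=0 q=1 x=0
t4.Δ0 u=1 r=0 y=0 v=1 p=1 clk=0 q=1 x=0
t4.Δ1 u=1 r=0 y=0 v=1 p=1 clk=1 q=1 x=0
t4.Δ2 u=1 r=0 y=1 v=1 p=1 clk=1 q=0 x=0
t4.Δ3 u=1 r=1 y=1 v=1 p=1 clk=1 q=0 x=0
t4.Δ4 u=0 r=1 y=1 v=1 p=1 clk=1 q=0 x=0
t4.Δ5 u=0 r=1 y=1 v=1 p=1 clk=1 q=0 x=1
t5.Δ0 u=0 r=1 y=1 v=1 p=1 clk=1 q=0 x=1
t5.Δ1 u=0 r=1 y=1 v=1 p=1 clk=0 q=0 x=1
t6.Δ0 u=0 r=1 y=1 v=1 p=1 clk=0 q=0 x=1
t6.Δ1 u=0 r=1 y=1 v=1 p=1 clk=1 q=0 x=1
t6.Δ2 u=0 r=1 y=0 v=1 p=1 clk=1 q=1 x=1
t6.Δ3 u=0 r=0 y=0 v=1 p=1 clk=1 q=1 x=1
t6.Δ4 u=1 r=0 y=0 v=1 p=1 clk=1 q=1 x=1
t6.Δ5 u=1 r=0 y=0 v=1 p=1 clk=1 q=1 x=0
t7.Δ0 u=1 r=0 y=0 v=1 p=1 clk=1 q=1 x=0
t7.Δ1 u=1 r=0 y=0 v=1 p=1 clk=0 q=1 x=0
t8.Δ0 u=1 r=0 y=0 v=1 p=1 clk=0 q=1 x=0
t8.Δ1 u=1 r=0 y=0 v=1 p=1 clk=1 q=1 x=0
t8.Δ2 u=1 r=0 y=1 v=1 p=1 clk=1 q=0 x=0
t8.Δ3 u=1 r=1 y=1 v=1 p=1 clk=1 q=0 x=0
t8.Δ4 u=0 r=1 y=1 v=1 p=1 clk=1 q=0 x=0
t8.Δ5 u=0 r=1 y=1 v=1 p=1 clk=1 q=0 x=1
t9.Δ0 u=0 r=1 y=1 v=1 p=1 clk=1 q=0 x=1
t9.Δ1 u=0 r=1 y=1 v=1 p=1 clk=0 q=0 x=1
t10.Δ0 u=0 r=1 y=1 v=1 p=1 clk=0 q=0 x=1
t10.Δ1 u=0 r=1 y=1 v=1 p=1 clk=1 q=0 x=1
t10.Δ2 u=0 r=1 y=0 v=1 p=1 clk=1 q=1 x=1
t10.Δ3 u=0 r=0 y=0 v=1 p=1 clk=1 q=1 x=1
t10.Δ4 u=1 r=0 y=0 v=1 p=1 clk=1 q=1 x=1
t10.Δ5 u=1 r=0 y=0 v=1 p=1 clk=1 q=1 x=0
t11.Δ0 u=1 r=0 y=0 v=1 p=1 clk=1 q=1 x=0
t11.Δ1 u=1 r=0 y=0 v=1 p=1 clk=0 q=1 x=0
t12.Δ0 u=1 r=0 y=0 v=1 p=1 clk=0 q=1 x=0
t12.Δ1 u=1 r=0 y=0 v=1 p=1 clk=1 q=1 x=0
t12.Δ2 u=1 r=0 y=1 v=1 p=1 clk=1 q=0 x=0
t12.Δ3 u=1 r=1 y=1 v=1 p=1 clk=1 q=0 x=0
t12.Δ4 u=0 r=1 y=1 v=1 p=1 clk=1 q=0 x=0
t12.Δ5 u=0 r=1 y=1 v=1 p=1 clk=1 q=0 x=1
t13.Δ0 u=0 r=1 y=1 v=1 p=1 clk=1 q=0 x=1
t13.Δ1 u=0 r=1 y=1 v=1 p=1 clk=0 q=0 x=1
t14.Δ0 u=0 r=1 y=1 v=1 p=1 clk=0 q=0 x=1
t14.Δ1 u=0 r=1 y=1 v=1 p=1 clk=1 q=0 x=1
t14.Δ2 u=0 r=1 y=0 v=1 p=1 clk=1 q=1 x=1
t14.Δ3 u=0 r=0 y=0 v=1 p=1 clk=1 q=1 x=1
t14.Δ4 u=1 r=0 y=0 v=1 p=1 clk=1 q=1 x=1
t14.Δ5 u=1 r=0 y=0 v=1 p=1 clk=1 q=1 x=0
t15.Δ0 u=1 r=0 y=0 v=1 p=1 clk=1 q=1 x=0
t15.Δ1 u=1 r=0 y=0 v=1 p=1 clk=0 q=1 x=0
t16.Δ0 u=1 r=0 y=0 v=1 p=1 clk=0 q=1 x=0
t16.Δ1 u=1 r=0 y=0 v=1 p=1 clk=1 q=1 x=0
t16.Δ2 u=1 r=0 y=1 v=1 p=1 clk=1 q=0 x=0
t16.Δ3 u=1 r=1 y=1 v=1 p=1 clk=1 q=0 x=0
t16.Δ4 u=0 r=1 y=1 v=1 p=1 clk=1 q=0 x=0
t16.Δ5 u=0 r=1 y=1 v=1 p=1 clk=1 q=0 x=1
t17.Δ0 u=0 r=1 y=1 v=1 p=1 clk=1 q=0 x=1
t17.Δ1 u=0 r=1 y=1 v=1 p=1 clk=0 q=0 x=1
t18.Δ0 u=0 r=1 y=1 v=1 p=1 clk=0 q=0 x=1
t18.Δ1 u=0 r=1 y=1 v=1 p=1 clk=1 q=0 x=1
t18.Δ2 u=0 r=1 y=0 v=1 p=1 clk=1 q=1 x=1
t18.Δ3 u=0 r=0 y=0 v=1 p=1 clk=1 q=1 x=1
t18.Δ4 u=1 r=0 y=0 v=1 p=1 clk=1 q=1 x=1
t18.Δ5 u=1 r=0 y=0 v=1 p=1 clk=1 q=1 x=0
t19.Δ0 u=1 r=0 y=0 v=1 p=1 clk=1 q=1 x=0
t19.Δ1 u=1 r=0 y=0 v=1 p=1 clk=0 q=1 x=0

5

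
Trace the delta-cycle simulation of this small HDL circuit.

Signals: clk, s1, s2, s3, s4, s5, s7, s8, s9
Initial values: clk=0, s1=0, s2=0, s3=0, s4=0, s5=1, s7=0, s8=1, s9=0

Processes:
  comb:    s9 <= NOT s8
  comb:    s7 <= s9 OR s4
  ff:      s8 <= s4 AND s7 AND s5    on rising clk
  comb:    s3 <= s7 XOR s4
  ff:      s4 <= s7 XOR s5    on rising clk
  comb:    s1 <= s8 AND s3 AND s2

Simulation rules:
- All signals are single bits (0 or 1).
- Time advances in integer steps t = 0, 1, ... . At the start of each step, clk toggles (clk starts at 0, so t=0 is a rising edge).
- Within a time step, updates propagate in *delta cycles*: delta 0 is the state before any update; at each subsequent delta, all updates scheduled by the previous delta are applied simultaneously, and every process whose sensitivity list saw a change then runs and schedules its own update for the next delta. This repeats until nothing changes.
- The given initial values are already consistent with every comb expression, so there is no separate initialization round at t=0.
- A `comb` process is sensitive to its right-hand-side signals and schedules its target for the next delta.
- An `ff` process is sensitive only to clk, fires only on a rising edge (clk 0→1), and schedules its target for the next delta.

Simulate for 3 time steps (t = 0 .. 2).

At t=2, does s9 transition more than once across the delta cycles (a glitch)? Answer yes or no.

no

[bits: s1,s5,s7,s9,s3,s2,clk,s4,s8]
t=0: Δ0=010000001 Δ1=010000101 Δ2=010000110 Δ3=011110110 Δ4=011100110 | 4Δ
t=1: Δ0=011100110 Δ1=011100010 | 1Δ
t=2: Δ0=011100010 Δ1=011100110 Δ2=011100101 Δ3=011010101 Δ4=010010101 Δ5=010000101 | 5Δ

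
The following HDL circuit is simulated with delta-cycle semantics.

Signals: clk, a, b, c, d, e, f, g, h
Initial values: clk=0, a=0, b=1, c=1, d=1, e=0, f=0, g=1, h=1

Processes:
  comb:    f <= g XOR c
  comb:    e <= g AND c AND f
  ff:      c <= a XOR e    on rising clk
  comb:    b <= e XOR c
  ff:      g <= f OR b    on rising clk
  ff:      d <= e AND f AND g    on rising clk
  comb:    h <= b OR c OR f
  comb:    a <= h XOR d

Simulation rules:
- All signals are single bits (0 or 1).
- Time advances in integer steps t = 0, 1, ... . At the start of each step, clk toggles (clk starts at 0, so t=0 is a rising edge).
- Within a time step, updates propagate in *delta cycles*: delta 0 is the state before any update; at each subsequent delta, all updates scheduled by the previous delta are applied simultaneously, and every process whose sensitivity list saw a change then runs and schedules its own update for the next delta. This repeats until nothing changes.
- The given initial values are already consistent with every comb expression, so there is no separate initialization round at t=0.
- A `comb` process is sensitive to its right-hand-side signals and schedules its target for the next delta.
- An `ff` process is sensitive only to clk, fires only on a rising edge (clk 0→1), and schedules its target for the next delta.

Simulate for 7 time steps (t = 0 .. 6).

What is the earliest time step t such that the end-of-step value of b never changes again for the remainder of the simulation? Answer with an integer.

2

t0.Δ0 e=0 a=0 d=1 h=1 b=1 c=1 clk=0 g=1 f=0
t0.Δ1 e=0 a=0 d=1 h=1 b=1 c=1 clk=1 g=1 f=0
t0.Δ2 e=0 a=0 d=0 h=1 b=1 c=0 clk=1 g=1 f=0
t0.Δ3 e=0 a=1 d=0 h=1 b=0 c=0 clk=1 g=1 f=1
t1.Δ0 e=0 a=1 d=0 h=1 b=0 c=0 clk=1 g=1 f=1
t1.Δ1 e=0 a=1 d=0 h=1 b=0 c=0 clk=0 g=1 f=1
t2.Δ0 e=0 a=1 d=0 h=1 b=0 c=0 clk=0 g=1 f=1
t2.Δ1 e=0 a=1 d=0 h=1 b=0 c=0 clk=1 g=1 f=1
t2.Δ2 e=0 a=1 d=0 h=1 b=0 c=1 clk=1 g=1 f=1
t2.Δ3 e=1 a=1 d=0 h=1 b=1 c=1 clk=1 g=1 f=0
t2.Δ4 e=0 a=1 d=0 h=1 b=0 c=1 clk=1 g=1 f=0
t2.Δ5 e=0 a=1 d=0 h=1 b=1 c=1 clk=1 g=1 f=0
t3.Δ0 e=0 a=1 d=0 h=1 b=1 c=1 clk=1 g=1 f=0
t3.Δ1 e=0 a=1 d=0 h=1 b=1 c=1 clk=0 g=1 f=0
t4.Δ0 e=0 a=1 d=0 h=1 b=1 c=1 clk=0 g=1 f=0
t4.Δ1 e=0 a=1 d=0 h=1 b=1 c=1 clk=1 g=1 f=0
t5.Δ0 e=0 a=1 d=0 h=1 b=1 c=1 clk=1 g=1 f=0
t5.Δ1 e=0 a=1 d=0 h=1 b=1 c=1 clk=0 g=1 f=0
t6.Δ0 e=0 a=1 d=0 h=1 b=1 c=1 clk=0 g=1 f=0
t6.Δ1 e=0 a=1 d=0 h=1 b=1 c=1 clk=1 g=1 f=0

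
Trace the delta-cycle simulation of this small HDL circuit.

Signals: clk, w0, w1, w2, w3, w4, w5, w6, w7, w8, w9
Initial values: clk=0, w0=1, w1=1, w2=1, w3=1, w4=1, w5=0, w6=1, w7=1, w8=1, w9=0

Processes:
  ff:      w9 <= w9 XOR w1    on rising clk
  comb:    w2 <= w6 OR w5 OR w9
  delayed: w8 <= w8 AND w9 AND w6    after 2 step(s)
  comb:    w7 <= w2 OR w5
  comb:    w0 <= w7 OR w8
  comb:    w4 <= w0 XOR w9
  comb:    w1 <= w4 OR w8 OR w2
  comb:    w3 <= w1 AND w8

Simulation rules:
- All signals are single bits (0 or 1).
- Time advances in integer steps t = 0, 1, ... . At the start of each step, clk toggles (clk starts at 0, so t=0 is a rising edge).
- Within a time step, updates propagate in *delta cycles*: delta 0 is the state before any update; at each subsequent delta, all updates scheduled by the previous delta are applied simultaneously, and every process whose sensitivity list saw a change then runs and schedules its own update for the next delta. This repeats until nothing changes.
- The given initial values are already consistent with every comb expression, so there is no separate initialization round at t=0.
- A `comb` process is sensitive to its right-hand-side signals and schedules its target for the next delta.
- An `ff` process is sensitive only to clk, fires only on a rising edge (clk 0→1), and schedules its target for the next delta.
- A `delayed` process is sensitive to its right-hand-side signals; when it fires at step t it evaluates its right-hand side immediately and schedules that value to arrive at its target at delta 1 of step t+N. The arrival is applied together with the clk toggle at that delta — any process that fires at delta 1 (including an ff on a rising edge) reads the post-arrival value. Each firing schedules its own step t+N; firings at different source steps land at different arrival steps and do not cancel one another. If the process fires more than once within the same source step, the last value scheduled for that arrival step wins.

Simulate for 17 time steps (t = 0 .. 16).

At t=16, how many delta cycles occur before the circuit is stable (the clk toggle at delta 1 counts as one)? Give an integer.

t0.Δ0 w4=1 w7=1 clk=0 w1=1 w9=0 w6=1 w5=0 w2=1 w8=1 w3=1 w0=1
t0.Δ1 w4=1 w7=1 clk=1 w1=1 w9=0 w6=1 w5=0 w2=1 w8=1 w3=1 w0=1
t0.Δ2 w4=1 w7=1 clk=1 w1=1 w9=1 w6=1 w5=0 w2=1 w8=1 w3=1 w0=1
t0.Δ3 w4=0 w7=1 clk=1 w1=1 w9=1 w6=1 w5=0 w2=1 w8=1 w3=1 w0=1
t1.Δ0 w4=0 w7=1 clk=1 w1=1 w9=1 w6=1 w5=0 w2=1 w8=1 w3=1 w0=1
t1.Δ1 w4=0 w7=1 clk=0 w1=1 w9=1 w6=1 w5=0 w2=1 w8=1 w3=1 w0=1
t2.Δ0 w4=0 w7=1 clk=0 w1=1 w9=1 w6=1 w5=0 w2=1 w8=1 w3=1 w0=1
t2.Δ1 w4=0 w7=1 clk=1 w1=1 w9=1 w6=1 w5=0 w2=1 w8=1 w3=1 w0=1
t2.Δ2 w4=0 w7=1 clk=1 w1=1 w9=0 w6=1 w5=0 w2=1 w8=1 w3=1 w0=1
t2.Δ3 w4=1 w7=1 clk=1 w1=1 w9=0 w6=1 w5=0 w2=1 w8=1 w3=1 w0=1
t3.Δ0 w4=1 w7=1 clk=1 w1=1 w9=0 w6=1 w5=0 w2=1 w8=1 w3=1 w0=1
t3.Δ1 w4=1 w7=1 clk=0 w1=1 w9=0 w6=1 w5=0 w2=1 w8=1 w3=1 w0=1
t4.Δ0 w4=1 w7=1 clk=0 w1=1 w9=0 w6=1 w5=0 w2=1 w8=1 w3=1 w0=1
t4.Δ1 w4=1 w7=1 clk=1 w1=1 w9=0 w6=1 w5=0 w2=1 w8=0 w3=1 w0=1
t4.Δ2 w4=1 w7=1 clk=1 w1=1 w9=1 w6=1 w5=0 w2=1 w8=0 w3=0 w0=1
t4.Δ3 w4=0 w7=1 clk=1 w1=1 w9=1 w6=1 w5=0 w2=1 w8=0 w3=0 w0=1
t5.Δ0 w4=0 w7=1 clk=1 w1=1 w9=1 w6=1 w5=0 w2=1 w8=0 w3=0 w0=1
t5.Δ1 w4=0 w7=1 clk=0 w1=1 w9=1 w6=1 w5=0 w2=1 w8=0 w3=0 w0=1
t6.Δ0 w4=0 w7=1 clk=0 w1=1 w9=1 w6=1 w5=0 w2=1 w8=0 w3=0 w0=1
t6.Δ1 w4=0 w7=1 clk=1 w1=1 w9=1 w6=1 w5=0 w2=1 w8=0 w3=0 w0=1
t6.Δ2 w4=0 w7=1 clk=1 w1=1 w9=0 w6=1 w5=0 w2=1 w8=0 w3=0 w0=1
t6.Δ3 w4=1 w7=1 clk=1 w1=1 w9=0 w6=1 w5=0 w2=1 w8=0 w3=0 w0=1
t7.Δ0 w4=1 w7=1 clk=1 w1=1 w9=0 w6=1 w5=0 w2=1 w8=0 w3=0 w0=1
t7.Δ1 w4=1 w7=1 clk=0 w1=1 w9=0 w6=1 w5=0 w2=1 w8=0 w3=0 w0=1
t8.Δ0 w4=1 w7=1 clk=0 w1=1 w9=0 w6=1 w5=0 w2=1 w8=0 w3=0 w0=1
t8.Δ1 w4=1 w7=1 clk=1 w1=1 w9=0 w6=1 w5=0 w2=1 w8=0 w3=0 w0=1
t8.Δ2 w4=1 w7=1 clk=1 w1=1 w9=1 w6=1 w5=0 w2=1 w8=0 w3=0 w0=1
t8.Δ3 w4=0 w7=1 clk=1 w1=1 w9=1 w6=1 w5=0 w2=1 w8=0 w3=0 w0=1
t9.Δ0 w4=0 w7=1 clk=1 w1=1 w9=1 w6=1 w5=0 w2=1 w8=0 w3=0 w0=1
t9.Δ1 w4=0 w7=1 clk=0 w1=1 w9=1 w6=1 w5=0 w2=1 w8=0 w3=0 w0=1
t10.Δ0 w4=0 w7=1 clk=0 w1=1 w9=1 w6=1 w5=0 w2=1 w8=0 w3=0 w0=1
t10.Δ1 w4=0 w7=1 clk=1 w1=1 w9=1 w6=1 w5=0 w2=1 w8=0 w3=0 w0=1
t10.Δ2 w4=0 w7=1 clk=1 w1=1 w9=0 w6=1 w5=0 w2=1 w8=0 w3=0 w0=1
t10.Δ3 w4=1 w7=1 clk=1 w1=1 w9=0 w6=1 w5=0 w2=1 w8=0 w3=0 w0=1
t11.Δ0 w4=1 w7=1 clk=1 w1=1 w9=0 w6=1 w5=0 w2=1 w8=0 w3=0 w0=1
t11.Δ1 w4=1 w7=1 clk=0 w1=1 w9=0 w6=1 w5=0 w2=1 w8=0 w3=0 w0=1
t12.Δ0 w4=1 w7=1 clk=0 w1=1 w9=0 w6=1 w5=0 w2=1 w8=0 w3=0 w0=1
t12.Δ1 w4=1 w7=1 clk=1 w1=1 w9=0 w6=1 w5=0 w2=1 w8=0 w3=0 w0=1
t12.Δ2 w4=1 w7=1 clk=1 w1=1 w9=1 w6=1 w5=0 w2=1 w8=0 w3=0 w0=1
t12.Δ3 w4=0 w7=1 clk=1 w1=1 w9=1 w6=1 w5=0 w2=1 w8=0 w3=0 w0=1
t13.Δ0 w4=0 w7=1 clk=1 w1=1 w9=1 w6=1 w5=0 w2=1 w8=0 w3=0 w0=1
t13.Δ1 w4=0 w7=1 clk=0 w1=1 w9=1 w6=1 w5=0 w2=1 w8=0 w3=0 w0=1
t14.Δ0 w4=0 w7=1 clk=0 w1=1 w9=1 w6=1 w5=0 w2=1 w8=0 w3=0 w0=1
t14.Δ1 w4=0 w7=1 clk=1 w1=1 w9=1 w6=1 w5=0 w2=1 w8=0 w3=0 w0=1
t14.Δ2 w4=0 w7=1 clk=1 w1=1 w9=0 w6=1 w5=0 w2=1 w8=0 w3=0 w0=1
t14.Δ3 w4=1 w7=1 clk=1 w1=1 w9=0 w6=1 w5=0 w2=1 w8=0 w3=0 w0=1
t15.Δ0 w4=1 w7=1 clk=1 w1=1 w9=0 w6=1 w5=0 w2=1 w8=0 w3=0 w0=1
t15.Δ1 w4=1 w7=1 clk=0 w1=1 w9=0 w6=1 w5=0 w2=1 w8=0 w3=0 w0=1
t16.Δ0 w4=1 w7=1 clk=0 w1=1 w9=0 w6=1 w5=0 w2=1 w8=0 w3=0 w0=1
t16.Δ1 w4=1 w7=1 clk=1 w1=1 w9=0 w6=1 w5=0 w2=1 w8=0 w3=0 w0=1
t16.Δ2 w4=1 w7=1 clk=1 w1=1 w9=1 w6=1 w5=0 w2=1 w8=0 w3=0 w0=1
t16.Δ3 w4=0 w7=1 clk=1 w1=1 w9=1 w6=1 w5=0 w2=1 w8=0 w3=0 w0=1

3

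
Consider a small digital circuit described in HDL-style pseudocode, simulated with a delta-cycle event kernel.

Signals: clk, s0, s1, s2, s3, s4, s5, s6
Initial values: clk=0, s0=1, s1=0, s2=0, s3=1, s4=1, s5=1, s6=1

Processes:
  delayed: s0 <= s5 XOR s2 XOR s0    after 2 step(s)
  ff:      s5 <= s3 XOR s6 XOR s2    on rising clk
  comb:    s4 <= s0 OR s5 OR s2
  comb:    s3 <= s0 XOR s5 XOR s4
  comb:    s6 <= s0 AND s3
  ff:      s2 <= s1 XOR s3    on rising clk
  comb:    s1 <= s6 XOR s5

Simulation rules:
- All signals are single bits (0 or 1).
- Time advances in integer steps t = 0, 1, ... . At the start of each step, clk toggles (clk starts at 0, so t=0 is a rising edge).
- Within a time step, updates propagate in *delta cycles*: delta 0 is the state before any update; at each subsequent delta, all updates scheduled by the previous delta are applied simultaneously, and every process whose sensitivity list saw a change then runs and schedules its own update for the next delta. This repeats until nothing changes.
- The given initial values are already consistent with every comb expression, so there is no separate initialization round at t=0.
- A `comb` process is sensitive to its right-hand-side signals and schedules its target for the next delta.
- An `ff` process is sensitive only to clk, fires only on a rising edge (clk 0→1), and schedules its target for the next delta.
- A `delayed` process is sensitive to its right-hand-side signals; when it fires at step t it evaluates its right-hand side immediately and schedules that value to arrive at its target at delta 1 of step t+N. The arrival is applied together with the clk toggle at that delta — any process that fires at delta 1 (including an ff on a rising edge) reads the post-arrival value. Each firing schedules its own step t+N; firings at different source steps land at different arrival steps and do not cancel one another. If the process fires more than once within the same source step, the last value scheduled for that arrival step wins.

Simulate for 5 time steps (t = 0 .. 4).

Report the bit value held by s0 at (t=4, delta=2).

1

t=0 Δ0: s2=0 s1=0 s6=1 s5=1 clk=0 s4=1 s0=1 s3=1
  Δ1: clk:0→1
  Δ2: s2:0→1, s5:1→0
  Δ3: s1:0→1, s3:1→0
  Δ4: s6:1→0
  Δ5: s1:1→0
  (5Δ to stable)
t=1 Δ0: s2=1 s1=0 s6=0 s5=0 clk=1 s4=1 s0=1 s3=0
  Δ1: clk:1→0
  (1Δ to stable)
t=2 Δ0: s2=1 s1=0 s6=0 s5=0 clk=0 s4=1 s0=1 s3=0
  Δ1: clk:0→1, s0:1→0
  Δ2: s2:1→0, s5:0→1, s3:0→1
  Δ3: s1:0→1, s3:1→0
  (3Δ to stable)
t=3 Δ0: s2=0 s1=1 s6=0 s5=1 clk=1 s4=1 s0=0 s3=0
  Δ1: clk:1→0
  (1Δ to stable)
t=4 Δ0: s2=0 s1=1 s6=0 s5=1 clk=0 s4=1 s0=0 s3=0
  Δ1: clk:0→1, s0:0→1
  Δ2: s2:0→1, s5:1→0, s3:0→1
  Δ3: s1:1→0, s6:0→1, s3:1→0
  Δ4: s1:0→1, s6:1→0
  Δ5: s1:1→0
  (5Δ to stable)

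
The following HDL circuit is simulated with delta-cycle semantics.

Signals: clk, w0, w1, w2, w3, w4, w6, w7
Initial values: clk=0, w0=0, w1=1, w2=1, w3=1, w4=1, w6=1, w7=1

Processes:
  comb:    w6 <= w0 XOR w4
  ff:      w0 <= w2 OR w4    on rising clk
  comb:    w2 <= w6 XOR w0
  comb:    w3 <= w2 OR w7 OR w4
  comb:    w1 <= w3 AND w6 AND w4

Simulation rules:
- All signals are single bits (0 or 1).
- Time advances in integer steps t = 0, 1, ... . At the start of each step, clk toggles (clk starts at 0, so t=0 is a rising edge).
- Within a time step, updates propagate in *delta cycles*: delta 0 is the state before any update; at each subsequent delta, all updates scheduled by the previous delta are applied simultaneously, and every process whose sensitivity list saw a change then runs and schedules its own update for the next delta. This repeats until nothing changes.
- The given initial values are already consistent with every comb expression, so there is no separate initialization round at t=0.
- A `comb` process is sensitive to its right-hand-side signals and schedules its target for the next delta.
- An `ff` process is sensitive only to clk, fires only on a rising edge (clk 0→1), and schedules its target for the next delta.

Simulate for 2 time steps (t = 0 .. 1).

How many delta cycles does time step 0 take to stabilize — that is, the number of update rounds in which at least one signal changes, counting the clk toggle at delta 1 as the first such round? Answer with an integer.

[bits: w3,clk,w2,w6,w7,w0,w4,w1]
t=0: Δ0=10111011 Δ1=11111011 Δ2=11111111 Δ3=11001111 Δ4=11101110 | 4Δ
t=1: Δ0=11101110 Δ1=10101110 | 1Δ

4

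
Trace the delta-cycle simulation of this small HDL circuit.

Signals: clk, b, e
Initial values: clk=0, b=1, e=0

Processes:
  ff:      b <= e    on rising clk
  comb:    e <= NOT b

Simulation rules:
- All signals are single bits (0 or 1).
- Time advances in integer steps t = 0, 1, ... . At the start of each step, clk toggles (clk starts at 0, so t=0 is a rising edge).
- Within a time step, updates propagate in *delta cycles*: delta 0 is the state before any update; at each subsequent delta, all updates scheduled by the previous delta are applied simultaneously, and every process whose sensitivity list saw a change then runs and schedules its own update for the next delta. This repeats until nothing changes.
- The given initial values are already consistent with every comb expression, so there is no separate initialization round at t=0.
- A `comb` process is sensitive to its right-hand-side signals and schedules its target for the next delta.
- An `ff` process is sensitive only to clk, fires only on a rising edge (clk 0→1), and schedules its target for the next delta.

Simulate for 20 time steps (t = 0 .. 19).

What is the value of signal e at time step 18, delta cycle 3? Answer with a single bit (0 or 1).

0

t=0 Δ0: clk=0 b=1 e=0
  Δ1: clk:0→1
  Δ2: b:1→0
  Δ3: e:0→1
  (3Δ to stable)
t=1 Δ0: clk=1 b=0 e=1
  Δ1: clk:1→0
  (1Δ to stable)
t=2 Δ0: clk=0 b=0 e=1
  Δ1: clk:0→1
  Δ2: b:0→1
  Δ3: e:1→0
  (3Δ to stable)
t=3 Δ0: clk=1 b=1 e=0
  Δ1: clk:1→0
  (1Δ to stable)
t=4 Δ0: clk=0 b=1 e=0
  Δ1: clk:0→1
  Δ2: b:1→0
  Δ3: e:0→1
  (3Δ to stable)
t=5 Δ0: clk=1 b=0 e=1
  Δ1: clk:1→0
  (1Δ to stable)
t=6 Δ0: clk=0 b=0 e=1
  Δ1: clk:0→1
  Δ2: b:0→1
  Δ3: e:1→0
  (3Δ to stable)
t=7 Δ0: clk=1 b=1 e=0
  Δ1: clk:1→0
  (1Δ to stable)
t=8 Δ0: clk=0 b=1 e=0
  Δ1: clk:0→1
  Δ2: b:1→0
  Δ3: e:0→1
  (3Δ to stable)
t=9 Δ0: clk=1 b=0 e=1
  Δ1: clk:1→0
  (1Δ to stable)
t=10 Δ0: clk=0 b=0 e=1
  Δ1: clk:0→1
  Δ2: b:0→1
  Δ3: e:1→0
  (3Δ to stable)
t=11 Δ0: clk=1 b=1 e=0
  Δ1: clk:1→0
  (1Δ to stable)
t=12 Δ0: clk=0 b=1 e=0
  Δ1: clk:0→1
  Δ2: b:1→0
  Δ3: e:0→1
  (3Δ to stable)
t=13 Δ0: clk=1 b=0 e=1
  Δ1: clk:1→0
  (1Δ to stable)
t=14 Δ0: clk=0 b=0 e=1
  Δ1: clk:0→1
  Δ2: b:0→1
  Δ3: e:1→0
  (3Δ to stable)
t=15 Δ0: clk=1 b=1 e=0
  Δ1: clk:1→0
  (1Δ to stable)
t=16 Δ0: clk=0 b=1 e=0
  Δ1: clk:0→1
  Δ2: b:1→0
  Δ3: e:0→1
  (3Δ to stable)
t=17 Δ0: clk=1 b=0 e=1
  Δ1: clk:1→0
  (1Δ to stable)
t=18 Δ0: clk=0 b=0 e=1
  Δ1: clk:0→1
  Δ2: b:0→1
  Δ3: e:1→0
  (3Δ to stable)
t=19 Δ0: clk=1 b=1 e=0
  Δ1: clk:1→0
  (1Δ to stable)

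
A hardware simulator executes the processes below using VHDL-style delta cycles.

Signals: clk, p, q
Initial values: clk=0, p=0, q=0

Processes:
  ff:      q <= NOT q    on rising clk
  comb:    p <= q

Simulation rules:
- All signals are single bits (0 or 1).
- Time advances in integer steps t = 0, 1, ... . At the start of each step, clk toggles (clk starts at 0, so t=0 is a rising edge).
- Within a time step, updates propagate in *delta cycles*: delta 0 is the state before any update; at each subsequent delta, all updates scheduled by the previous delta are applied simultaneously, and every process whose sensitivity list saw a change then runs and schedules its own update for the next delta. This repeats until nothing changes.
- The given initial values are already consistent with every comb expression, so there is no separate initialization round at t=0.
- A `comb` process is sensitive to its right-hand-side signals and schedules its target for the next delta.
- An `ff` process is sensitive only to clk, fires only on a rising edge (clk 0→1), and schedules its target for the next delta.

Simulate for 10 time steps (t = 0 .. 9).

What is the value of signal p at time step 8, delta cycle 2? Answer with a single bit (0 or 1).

0

t0.Δ0 q=0 clk=0 p=0
t0.Δ1 q=0 clk=1 p=0
t0.Δ2 q=1 clk=1 p=0
t0.Δ3 q=1 clk=1 p=1
t1.Δ0 q=1 clk=1 p=1
t1.Δ1 q=1 clk=0 p=1
t2.Δ0 q=1 clk=0 p=1
t2.Δ1 q=1 clk=1 p=1
t2.Δ2 q=0 clk=1 p=1
t2.Δ3 q=0 clk=1 p=0
t3.Δ0 q=0 clk=1 p=0
t3.Δ1 q=0 clk=0 p=0
t4.Δ0 q=0 clk=0 p=0
t4.Δ1 q=0 clk=1 p=0
t4.Δ2 q=1 clk=1 p=0
t4.Δ3 q=1 clk=1 p=1
t5.Δ0 q=1 clk=1 p=1
t5.Δ1 q=1 clk=0 p=1
t6.Δ0 q=1 clk=0 p=1
t6.Δ1 q=1 clk=1 p=1
t6.Δ2 q=0 clk=1 p=1
t6.Δ3 q=0 clk=1 p=0
t7.Δ0 q=0 clk=1 p=0
t7.Δ1 q=0 clk=0 p=0
t8.Δ0 q=0 clk=0 p=0
t8.Δ1 q=0 clk=1 p=0
t8.Δ2 q=1 clk=1 p=0
t8.Δ3 q=1 clk=1 p=1
t9.Δ0 q=1 clk=1 p=1
t9.Δ1 q=1 clk=0 p=1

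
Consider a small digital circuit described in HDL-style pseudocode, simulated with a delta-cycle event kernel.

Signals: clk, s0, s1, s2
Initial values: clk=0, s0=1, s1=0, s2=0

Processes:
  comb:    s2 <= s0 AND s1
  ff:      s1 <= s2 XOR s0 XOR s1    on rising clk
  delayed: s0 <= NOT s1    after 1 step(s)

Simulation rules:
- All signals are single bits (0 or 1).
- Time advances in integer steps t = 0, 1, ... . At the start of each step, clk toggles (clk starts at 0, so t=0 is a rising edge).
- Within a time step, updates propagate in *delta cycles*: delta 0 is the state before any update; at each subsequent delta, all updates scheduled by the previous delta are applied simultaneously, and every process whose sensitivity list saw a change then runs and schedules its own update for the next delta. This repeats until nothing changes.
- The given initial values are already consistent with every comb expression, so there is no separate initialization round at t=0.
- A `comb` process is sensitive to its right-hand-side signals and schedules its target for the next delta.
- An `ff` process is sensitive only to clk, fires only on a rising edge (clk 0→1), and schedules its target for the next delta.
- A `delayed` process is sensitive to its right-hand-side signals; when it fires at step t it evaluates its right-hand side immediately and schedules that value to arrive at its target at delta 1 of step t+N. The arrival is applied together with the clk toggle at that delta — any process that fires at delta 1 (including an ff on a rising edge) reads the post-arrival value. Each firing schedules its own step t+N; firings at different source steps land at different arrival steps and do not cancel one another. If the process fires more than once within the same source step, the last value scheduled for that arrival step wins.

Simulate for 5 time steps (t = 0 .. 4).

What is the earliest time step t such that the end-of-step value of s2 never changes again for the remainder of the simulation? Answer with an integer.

1

t0.Δ0 clk=0 s2=0 s0=1 s1=0
t0.Δ1 clk=1 s2=0 s0=1 s1=0
t0.Δ2 clk=1 s2=0 s0=1 s1=1
t0.Δ3 clk=1 s2=1 s0=1 s1=1
t1.Δ0 clk=1 s2=1 s0=1 s1=1
t1.Δ1 clk=0 s2=1 s0=0 s1=1
t1.Δ2 clk=0 s2=0 s0=0 s1=1
t2.Δ0 clk=0 s2=0 s0=0 s1=1
t2.Δ1 clk=1 s2=0 s0=0 s1=1
t3.Δ0 clk=1 s2=0 s0=0 s1=1
t3.Δ1 clk=0 s2=0 s0=0 s1=1
t4.Δ0 clk=0 s2=0 s0=0 s1=1
t4.Δ1 clk=1 s2=0 s0=0 s1=1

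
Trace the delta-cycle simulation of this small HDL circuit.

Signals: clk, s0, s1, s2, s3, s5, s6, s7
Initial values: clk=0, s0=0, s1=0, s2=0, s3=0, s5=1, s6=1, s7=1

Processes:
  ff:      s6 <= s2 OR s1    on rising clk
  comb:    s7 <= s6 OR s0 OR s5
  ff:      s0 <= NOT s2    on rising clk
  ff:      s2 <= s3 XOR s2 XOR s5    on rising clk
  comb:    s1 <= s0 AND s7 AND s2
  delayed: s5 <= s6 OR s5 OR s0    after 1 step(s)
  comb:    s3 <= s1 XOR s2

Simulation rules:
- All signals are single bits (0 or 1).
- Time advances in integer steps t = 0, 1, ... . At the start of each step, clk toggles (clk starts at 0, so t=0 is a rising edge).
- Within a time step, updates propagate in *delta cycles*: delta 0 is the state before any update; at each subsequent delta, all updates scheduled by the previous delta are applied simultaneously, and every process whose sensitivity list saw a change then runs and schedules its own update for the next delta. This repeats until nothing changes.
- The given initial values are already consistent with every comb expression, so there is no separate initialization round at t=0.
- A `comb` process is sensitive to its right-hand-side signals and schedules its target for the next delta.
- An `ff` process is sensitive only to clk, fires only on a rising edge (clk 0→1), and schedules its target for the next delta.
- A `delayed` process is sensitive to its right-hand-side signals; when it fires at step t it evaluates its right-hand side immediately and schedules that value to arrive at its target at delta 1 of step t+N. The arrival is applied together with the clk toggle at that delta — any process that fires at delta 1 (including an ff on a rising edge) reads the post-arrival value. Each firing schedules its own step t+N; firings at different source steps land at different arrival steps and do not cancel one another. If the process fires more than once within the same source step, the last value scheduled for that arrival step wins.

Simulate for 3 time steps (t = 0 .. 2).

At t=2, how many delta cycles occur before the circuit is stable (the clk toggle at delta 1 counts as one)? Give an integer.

t=0 Δ0: s3=0 s7=1 s5=1 clk=0 s2=0 s6=1 s1=0 s0=0
  Δ1: clk:0→1
  Δ2: s2:0→1, s6:1→0, s0:0→1
  Δ3: s3:0→1, s1:0→1
  Δ4: s3:1→0
  (4Δ to stable)
t=1 Δ0: s3=0 s7=1 s5=1 clk=1 s2=1 s6=0 s1=1 s0=1
  Δ1: clk:1→0
  (1Δ to stable)
t=2 Δ0: s3=0 s7=1 s5=1 clk=0 s2=1 s6=0 s1=1 s0=1
  Δ1: clk:0→1
  Δ2: s2:1→0, s6:0→1, s0:1→0
  Δ3: s3:0→1, s1:1→0
  Δ4: s3:1→0
  (4Δ to stable)

4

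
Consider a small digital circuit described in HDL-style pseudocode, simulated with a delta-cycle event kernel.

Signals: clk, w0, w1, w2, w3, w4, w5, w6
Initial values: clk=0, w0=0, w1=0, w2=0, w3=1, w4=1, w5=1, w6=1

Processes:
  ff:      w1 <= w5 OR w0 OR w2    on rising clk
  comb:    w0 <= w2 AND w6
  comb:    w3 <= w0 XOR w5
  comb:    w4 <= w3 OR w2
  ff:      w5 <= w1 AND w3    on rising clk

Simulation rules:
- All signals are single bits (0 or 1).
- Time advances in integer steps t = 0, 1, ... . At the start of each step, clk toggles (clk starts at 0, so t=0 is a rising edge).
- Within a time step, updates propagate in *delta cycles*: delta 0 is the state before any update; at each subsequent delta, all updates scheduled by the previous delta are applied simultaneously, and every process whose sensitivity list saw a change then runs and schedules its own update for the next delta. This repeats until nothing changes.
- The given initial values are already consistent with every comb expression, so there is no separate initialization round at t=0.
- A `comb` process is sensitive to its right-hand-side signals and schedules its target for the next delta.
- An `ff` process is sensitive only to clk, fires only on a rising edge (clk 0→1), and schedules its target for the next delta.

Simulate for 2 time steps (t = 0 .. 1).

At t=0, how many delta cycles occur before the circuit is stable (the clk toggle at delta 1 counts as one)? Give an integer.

t=0 Δ0: w1=0 w2=0 w4=1 w0=0 w3=1 w6=1 clk=0 w5=1
  Δ1: clk:0→1
  Δ2: w1:0→1, w5:1→0
  Δ3: w3:1→0
  Δ4: w4:1→0
  (4Δ to stable)
t=1 Δ0: w1=1 w2=0 w4=0 w0=0 w3=0 w6=1 clk=1 w5=0
  Δ1: clk:1→0
  (1Δ to stable)

4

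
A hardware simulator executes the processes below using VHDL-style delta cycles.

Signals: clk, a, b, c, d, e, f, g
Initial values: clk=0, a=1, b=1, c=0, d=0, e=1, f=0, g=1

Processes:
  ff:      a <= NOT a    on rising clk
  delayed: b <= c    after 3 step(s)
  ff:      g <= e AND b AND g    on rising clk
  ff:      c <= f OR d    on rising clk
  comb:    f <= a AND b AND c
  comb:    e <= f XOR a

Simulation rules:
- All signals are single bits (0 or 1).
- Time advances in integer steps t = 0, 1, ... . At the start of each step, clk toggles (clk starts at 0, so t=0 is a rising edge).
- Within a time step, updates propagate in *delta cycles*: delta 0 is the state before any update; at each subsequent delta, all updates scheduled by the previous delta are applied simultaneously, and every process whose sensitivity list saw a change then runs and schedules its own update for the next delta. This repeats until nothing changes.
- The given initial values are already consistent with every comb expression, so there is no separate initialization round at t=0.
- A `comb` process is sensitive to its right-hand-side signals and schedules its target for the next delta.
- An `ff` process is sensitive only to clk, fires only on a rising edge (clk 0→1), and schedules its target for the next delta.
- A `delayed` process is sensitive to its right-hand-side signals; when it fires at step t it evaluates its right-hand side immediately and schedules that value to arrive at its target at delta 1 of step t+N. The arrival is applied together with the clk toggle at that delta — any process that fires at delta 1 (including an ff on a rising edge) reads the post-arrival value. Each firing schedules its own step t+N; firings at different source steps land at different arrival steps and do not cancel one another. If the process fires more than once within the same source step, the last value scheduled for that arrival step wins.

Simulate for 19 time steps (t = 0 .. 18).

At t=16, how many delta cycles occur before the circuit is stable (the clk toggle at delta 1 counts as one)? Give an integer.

3

t=0 Δ0: g=1 a=1 clk=0 f=0 d=0 c=0 b=1 e=1
  Δ1: clk:0→1
  Δ2: a:1→0
  Δ3: e:1→0
  (3Δ to stable)
t=1 Δ0: g=1 a=0 clk=1 f=0 d=0 c=0 b=1 e=0
  Δ1: clk:1→0
  (1Δ to stable)
t=2 Δ0: g=1 a=0 clk=0 f=0 d=0 c=0 b=1 e=0
  Δ1: clk:0→1
  Δ2: g:1→0, a:0→1
  Δ3: e:0→1
  (3Δ to stable)
t=3 Δ0: g=0 a=1 clk=1 f=0 d=0 c=0 b=1 e=1
  Δ1: clk:1→0
  (1Δ to stable)
t=4 Δ0: g=0 a=1 clk=0 f=0 d=0 c=0 b=1 e=1
  Δ1: clk:0→1
  Δ2: a:1→0
  Δ3: e:1→0
  (3Δ to stable)
t=5 Δ0: g=0 a=0 clk=1 f=0 d=0 c=0 b=1 e=0
  Δ1: clk:1→0
  (1Δ to stable)
t=6 Δ0: g=0 a=0 clk=0 f=0 d=0 c=0 b=1 e=0
  Δ1: clk:0→1
  Δ2: a:0→1
  Δ3: e:0→1
  (3Δ to stable)
t=7 Δ0: g=0 a=1 clk=1 f=0 d=0 c=0 b=1 e=1
  Δ1: clk:1→0
  (1Δ to stable)
t=8 Δ0: g=0 a=1 clk=0 f=0 d=0 c=0 b=1 e=1
  Δ1: clk:0→1
  Δ2: a:1→0
  Δ3: e:1→0
  (3Δ to stable)
t=9 Δ0: g=0 a=0 clk=1 f=0 d=0 c=0 b=1 e=0
  Δ1: clk:1→0
  (1Δ to stable)
t=10 Δ0: g=0 a=0 clk=0 f=0 d=0 c=0 b=1 e=0
  Δ1: clk:0→1
  Δ2: a:0→1
  Δ3: e:0→1
  (3Δ to stable)
t=11 Δ0: g=0 a=1 clk=1 f=0 d=0 c=0 b=1 e=1
  Δ1: clk:1→0
  (1Δ to stable)
t=12 Δ0: g=0 a=1 clk=0 f=0 d=0 c=0 b=1 e=1
  Δ1: clk:0→1
  Δ2: a:1→0
  Δ3: e:1→0
  (3Δ to stable)
t=13 Δ0: g=0 a=0 clk=1 f=0 d=0 c=0 b=1 e=0
  Δ1: clk:1→0
  (1Δ to stable)
t=14 Δ0: g=0 a=0 clk=0 f=0 d=0 c=0 b=1 e=0
  Δ1: clk:0→1
  Δ2: a:0→1
  Δ3: e:0→1
  (3Δ to stable)
t=15 Δ0: g=0 a=1 clk=1 f=0 d=0 c=0 b=1 e=1
  Δ1: clk:1→0
  (1Δ to stable)
t=16 Δ0: g=0 a=1 clk=0 f=0 d=0 c=0 b=1 e=1
  Δ1: clk:0→1
  Δ2: a:1→0
  Δ3: e:1→0
  (3Δ to stable)
t=17 Δ0: g=0 a=0 clk=1 f=0 d=0 c=0 b=1 e=0
  Δ1: clk:1→0
  (1Δ to stable)
t=18 Δ0: g=0 a=0 clk=0 f=0 d=0 c=0 b=1 e=0
  Δ1: clk:0→1
  Δ2: a:0→1
  Δ3: e:0→1
  (3Δ to stable)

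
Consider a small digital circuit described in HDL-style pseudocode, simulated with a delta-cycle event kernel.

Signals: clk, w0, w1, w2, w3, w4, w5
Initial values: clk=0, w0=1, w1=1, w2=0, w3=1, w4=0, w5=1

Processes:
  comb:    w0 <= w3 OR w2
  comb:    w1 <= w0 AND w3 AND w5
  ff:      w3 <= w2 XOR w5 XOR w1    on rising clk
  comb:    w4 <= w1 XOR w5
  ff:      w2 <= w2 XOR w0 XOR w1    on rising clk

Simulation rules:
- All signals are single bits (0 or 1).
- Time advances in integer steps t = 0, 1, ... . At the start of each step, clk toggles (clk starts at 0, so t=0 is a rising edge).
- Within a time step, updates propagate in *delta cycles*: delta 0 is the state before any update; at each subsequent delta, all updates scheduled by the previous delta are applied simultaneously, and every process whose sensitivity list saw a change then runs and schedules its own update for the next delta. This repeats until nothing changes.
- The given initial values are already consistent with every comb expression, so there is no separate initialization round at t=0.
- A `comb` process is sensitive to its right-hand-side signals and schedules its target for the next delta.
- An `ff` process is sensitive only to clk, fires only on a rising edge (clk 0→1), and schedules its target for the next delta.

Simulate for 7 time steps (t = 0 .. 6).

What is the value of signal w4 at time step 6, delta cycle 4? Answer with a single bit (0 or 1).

t0.Δ0 w3=1 w5=1 w1=1 w4=0 w2=0 clk=0 w0=1
t0.Δ1 w3=1 w5=1 w1=1 w4=0 w2=0 clk=1 w0=1
t0.Δ2 w3=0 w5=1 w1=1 w4=0 w2=0 clk=1 w0=1
t0.Δ3 w3=0 w5=1 w1=0 w4=0 w2=0 clk=1 w0=0
t0.Δ4 w3=0 w5=1 w1=0 w4=1 w2=0 clk=1 w0=0
t1.Δ0 w3=0 w5=1 w1=0 w4=1 w2=0 clk=1 w0=0
t1.Δ1 w3=0 w5=1 w1=0 w4=1 w2=0 clk=0 w0=0
t2.Δ0 w3=0 w5=1 w1=0 w4=1 w2=0 clk=0 w0=0
t2.Δ1 w3=0 w5=1 w1=0 w4=1 w2=0 clk=1 w0=0
t2.Δ2 w3=1 w5=1 w1=0 w4=1 w2=0 clk=1 w0=0
t2.Δ3 w3=1 w5=1 w1=0 w4=1 w2=0 clk=1 w0=1
t2.Δ4 w3=1 w5=1 w1=1 w4=1 w2=0 clk=1 w0=1
t2.Δ5 w3=1 w5=1 w1=1 w4=0 w2=0 clk=1 w0=1
t3.Δ0 w3=1 w5=1 w1=1 w4=0 w2=0 clk=1 w0=1
t3.Δ1 w3=1 w5=1 w1=1 w4=0 w2=0 clk=0 w0=1
t4.Δ0 w3=1 w5=1 w1=1 w4=0 w2=0 clk=0 w0=1
t4.Δ1 w3=1 w5=1 w1=1 w4=0 w2=0 clk=1 w0=1
t4.Δ2 w3=0 w5=1 w1=1 w4=0 w2=0 clk=1 w0=1
t4.Δ3 w3=0 w5=1 w1=0 w4=0 w2=0 clk=1 w0=0
t4.Δ4 w3=0 w5=1 w1=0 w4=1 w2=0 clk=1 w0=0
t5.Δ0 w3=0 w5=1 w1=0 w4=1 w2=0 clk=1 w0=0
t5.Δ1 w3=0 w5=1 w1=0 w4=1 w2=0 clk=0 w0=0
t6.Δ0 w3=0 w5=1 w1=0 w4=1 w2=0 clk=0 w0=0
t6.Δ1 w3=0 w5=1 w1=0 w4=1 w2=0 clk=1 w0=0
t6.Δ2 w3=1 w5=1 w1=0 w4=1 w2=0 clk=1 w0=0
t6.Δ3 w3=1 w5=1 w1=0 w4=1 w2=0 clk=1 w0=1
t6.Δ4 w3=1 w5=1 w1=1 w4=1 w2=0 clk=1 w0=1
t6.Δ5 w3=1 w5=1 w1=1 w4=0 w2=0 clk=1 w0=1

1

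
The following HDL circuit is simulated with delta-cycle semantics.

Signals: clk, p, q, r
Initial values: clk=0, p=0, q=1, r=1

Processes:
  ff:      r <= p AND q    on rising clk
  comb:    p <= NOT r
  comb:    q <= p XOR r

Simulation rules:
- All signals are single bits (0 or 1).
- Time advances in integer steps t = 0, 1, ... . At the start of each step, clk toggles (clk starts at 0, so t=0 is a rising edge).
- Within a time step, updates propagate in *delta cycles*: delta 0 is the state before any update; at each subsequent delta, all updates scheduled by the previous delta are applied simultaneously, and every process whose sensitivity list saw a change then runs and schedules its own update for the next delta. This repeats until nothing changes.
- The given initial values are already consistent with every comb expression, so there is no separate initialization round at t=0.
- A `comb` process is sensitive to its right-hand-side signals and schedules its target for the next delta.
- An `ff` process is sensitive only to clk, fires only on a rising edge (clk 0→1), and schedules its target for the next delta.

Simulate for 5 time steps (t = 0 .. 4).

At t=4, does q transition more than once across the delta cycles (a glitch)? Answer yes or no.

t0.Δ0 p=0 clk=0 r=1 q=1
t0.Δ1 p=0 clk=1 r=1 q=1
t0.Δ2 p=0 clk=1 r=0 q=1
t0.Δ3 p=1 clk=1 r=0 q=0
t0.Δ4 p=1 clk=1 r=0 q=1
t1.Δ0 p=1 clk=1 r=0 q=1
t1.Δ1 p=1 clk=0 r=0 q=1
t2.Δ0 p=1 clk=0 r=0 q=1
t2.Δ1 p=1 clk=1 r=0 q=1
t2.Δ2 p=1 clk=1 r=1 q=1
t2.Δ3 p=0 clk=1 r=1 q=0
t2.Δ4 p=0 clk=1 r=1 q=1
t3.Δ0 p=0 clk=1 r=1 q=1
t3.Δ1 p=0 clk=0 r=1 q=1
t4.Δ0 p=0 clk=0 r=1 q=1
t4.Δ1 p=0 clk=1 r=1 q=1
t4.Δ2 p=0 clk=1 r=0 q=1
t4.Δ3 p=1 clk=1 r=0 q=0
t4.Δ4 p=1 clk=1 r=0 q=1

yes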